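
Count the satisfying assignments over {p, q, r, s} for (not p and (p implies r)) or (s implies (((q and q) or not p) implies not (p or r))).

Initial set: {((not p and (p implies r)) or (s implies (((q and q) or not p) implies not (p or r))))}.
((not p and (p implies r)) or (s implies (((q and q) or not p) implies not (p or r)))): β-rule — branch into (not p and (p implies r))  //  (s implies (((q and q) or not p) implies not (p or r))).
  branch 1 (add (not p and (p implies r))):
    (not p and (p implies r)): α-rule — add not p, (p implies r).
    (p implies r): β-rule — branch into not p  //  r.
      branch 1.1 (add not p):
        ○ open, literals {p=F}.
      branch 1.2 (add r):
        ○ open, literals {p=F, r=T}.
  branch 2 (add (s implies (((q and q) or not p) implies not (p or r)))):
    (s implies (((q and q) or not p) implies not (p or r))): β-rule — branch into not s  //  (((q and q) or not p) implies not (p or r)).
      branch 2.1 (add not s):
        ○ open, literals {s=F}.
      branch 2.2 (add (((q and q) or not p) implies not (p or r))):
        (((q and q) or not p) implies not (p or r)): β-rule — branch into not ((q and q) or not p)  //  not (p or r).
          branch 2.2.1 (add not ((q and q) or not p)):
            not ((q and q) or not p): α-rule — add not (q and q), not not p.
            not (q and q): β-rule — branch into not q  //  not q.
              branch 2.2.1.1 (add not q):
                ○ open, literals {p=T, q=F}.
              branch 2.2.1.2 (add not q):
                ○ open, literals {p=T, q=F}.
          branch 2.2.2 (add not (p or r)):
            not (p or r): α-rule — add not p, not r.
            ○ open, literals {p=F, r=F}.
0 branches closed, 6 open.
Each open branch fixes some atoms; the unmentioned ones are free. Counting distinct full assignments: branch {p=F} (q, r, s) contributes 8 new; branch {p=F, r=T} (q, s) contributes 0 new; branch {s=F} (p, q, r) contributes 4 new; branch {p=T, q=F} (r, s) contributes 2 new; branch {p=T, q=F} (r, s) contributes 0 new; branch {p=F, r=F} (q, s) contributes 0 new. Total: 14.

14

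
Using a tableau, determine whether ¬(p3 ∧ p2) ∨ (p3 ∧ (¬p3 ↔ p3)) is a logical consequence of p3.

Initial set: {p3; ¬(¬(p3 ∧ p2) ∨ (p3 ∧ (¬p3 ↔ p3)))}.
¬(¬(p3 ∧ p2) ∨ (p3 ∧ (¬p3 ↔ p3))): α-rule — add ¬¬(p3 ∧ p2), ¬(p3 ∧ (¬p3 ↔ p3)).
¬¬(p3 ∧ p2): α-rule — add p3, p2.
¬(p3 ∧ (¬p3 ↔ p3)): β-rule — branch into ¬p3  //  ¬(¬p3 ↔ p3).
  branch 1 (add ¬p3):
    × closes — contains both p3 and ¬p3.
  branch 2 (add ¬(¬p3 ↔ p3)):
    ¬(¬p3 ↔ p3): β-rule — branch into ¬p3, ¬p3  //  ¬¬p3, p3.
      branch 2.1 (add ¬p3, ¬p3):
        × closes — contains both p3 and ¬p3.
      branch 2.2 (add ¬¬p3, p3):
        ○ open, literals {p2=1, p3=1}.
2 branches closed, 1 open.
An open branch gives a countermodel: p2=1, p3=1 (unmentioned atoms arbitrary); the premises hold there but the conclusion fails.

No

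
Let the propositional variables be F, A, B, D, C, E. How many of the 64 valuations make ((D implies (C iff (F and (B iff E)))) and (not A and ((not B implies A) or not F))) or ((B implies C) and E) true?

36

Initial set: {(((D implies (C iff (F and (B iff E)))) and (not A and ((not B implies A) or not F))) or ((B implies C) and E))}.
(((D implies (C iff (F and (B iff E)))) and (not A and ((not B implies A) or not F))) or ((B implies C) and E)): β-rule — branch into ((D implies (C iff (F and (B iff E)))) and (not A and ((not B implies A) or not F)))  //  ((B implies C) and E).
  branch 1 (add ((D implies (C iff (F and (B iff E)))) and (not A and ((not B implies A) or not F)))):
    ((D implies (C iff (F and (B iff E)))) and (not A and ((not B implies A) or not F))): α-rule — add (D implies (C iff (F and (B iff E)))), (not A and ((not B implies A) or not F)).
    (not A and ((not B implies A) or not F)): α-rule — add not A, ((not B implies A) or not F).
    (D implies (C iff (F and (B iff E)))): β-rule — branch into not D  //  (C iff (F and (B iff E))).
      branch 1.1 (add not D):
        ((not B implies A) or not F): β-rule — branch into (not B implies A)  //  not F.
          branch 1.1.1 (add (not B implies A)):
            (not B implies A): β-rule — branch into not not B  //  A.
              branch 1.1.1.1 (add not not B):
                ○ open, literals {A=0, B=1, D=0}.
              branch 1.1.1.2 (add A):
                × closes — contains both A and not A.
          branch 1.1.2 (add not F):
            ○ open, literals {A=0, D=0, F=0}.
      branch 1.2 (add (C iff (F and (B iff E)))):
        ((not B implies A) or not F): β-rule — branch into (not B implies A)  //  not F.
          branch 1.2.1 (add (not B implies A)):
            (C iff (F and (B iff E))): β-rule — branch into C, (F and (B iff E))  //  not C, not (F and (B iff E)).
              branch 1.2.1.1 (add C, (F and (B iff E))):
                (F and (B iff E)): α-rule — add F, (B iff E).
                (not B implies A): β-rule — branch into not not B  //  A.
                  branch 1.2.1.1.1 (add not not B):
                    (B iff E): β-rule — branch into B, E  //  not B, not E.
                      branch 1.2.1.1.1.1 (add B, E):
                        ○ open, literals {A=0, B=1, C=1, E=1, F=1}.
                      branch 1.2.1.1.1.2 (add not B, not E):
                        × closes — contains both B and not B.
                  branch 1.2.1.1.2 (add A):
                    × closes — contains both A and not A.
              branch 1.2.1.2 (add not C, not (F and (B iff E))):
                (not B implies A): β-rule — branch into not not B  //  A.
                  branch 1.2.1.2.1 (add not not B):
                    not (F and (B iff E)): β-rule — branch into not F  //  not (B iff E).
                      branch 1.2.1.2.1.1 (add not F):
                        ○ open, literals {A=0, B=1, C=0, F=0}.
                      branch 1.2.1.2.1.2 (add not (B iff E)):
                        not (B iff E): β-rule — branch into B, not E  //  not B, E.
                          branch 1.2.1.2.1.2.1 (add B, not E):
                            ○ open, literals {A=0, B=1, C=0, E=0}.
                          branch 1.2.1.2.1.2.2 (add not B, E):
                            × closes — contains both B and not B.
                  branch 1.2.1.2.2 (add A):
                    × closes — contains both A and not A.
          branch 1.2.2 (add not F):
            (C iff (F and (B iff E))): β-rule — branch into C, (F and (B iff E))  //  not C, not (F and (B iff E)).
              branch 1.2.2.1 (add C, (F and (B iff E))):
                (F and (B iff E)): α-rule — add F, (B iff E).
                × closes — contains both F and not F.
              branch 1.2.2.2 (add not C, not (F and (B iff E))):
                not (F and (B iff E)): β-rule — branch into not F  //  not (B iff E).
                  branch 1.2.2.2.1 (add not F):
                    ○ open, literals {A=0, C=0, F=0}.
                  branch 1.2.2.2.2 (add not (B iff E)):
                    not (B iff E): β-rule — branch into B, not E  //  not B, E.
                      branch 1.2.2.2.2.1 (add B, not E):
                        ○ open, literals {A=0, B=1, C=0, E=0, F=0}.
                      branch 1.2.2.2.2.2 (add not B, E):
                        ○ open, literals {A=0, B=0, C=0, E=1, F=0}.
  branch 2 (add ((B implies C) and E)):
    ((B implies C) and E): α-rule — add (B implies C), E.
    (B implies C): β-rule — branch into not B  //  C.
      branch 2.1 (add not B):
        ○ open, literals {B=0, E=1}.
      branch 2.2 (add C):
        ○ open, literals {C=1, E=1}.
6 branches closed, 10 open.
Each open branch fixes some atoms; the unmentioned ones are free. Counting distinct full assignments: branch {A=0, B=1, D=0} (F, C, E) contributes 8 new; branch {A=0, D=0, F=0} (B, C, E) contributes 4 new; branch {A=0, B=1, C=1, E=1, F=1} (D) contributes 1 new; branch {A=0, B=1, C=0, F=0} (D, E) contributes 2 new; branch {A=0, B=1, C=0, E=0} (F, D) contributes 1 new; branch {A=0, C=0, F=0} (B, D, E) contributes 2 new; branch {A=0, B=1, C=0, E=0, F=0} (D) contributes 0 new; branch {A=0, B=0, C=0, E=1, F=0} (D) contributes 0 new; branch {B=0, E=1} (F, A, D, C) contributes 13 new; branch {C=1, E=1} (F, A, B, D) contributes 5 new. Total: 36.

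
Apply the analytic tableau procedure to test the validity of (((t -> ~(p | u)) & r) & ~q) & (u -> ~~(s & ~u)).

Not valid

Assume the negation and expand:
Initial set: {~((((t -> ~(p | u)) & r) & ~q) & (u -> ~~(s & ~u)))}.
~((((t -> ~(p | u)) & r) & ~q) & (u -> ~~(s & ~u))): β-rule — branch into ~(((t -> ~(p | u)) & r) & ~q)  //  ~(u -> ~~(s & ~u)).
  branch 1 (add ~(((t -> ~(p | u)) & r) & ~q)):
    ~(((t -> ~(p | u)) & r) & ~q): β-rule — branch into ~((t -> ~(p | u)) & r)  //  ~~q.
      branch 1.1 (add ~((t -> ~(p | u)) & r)):
        ~((t -> ~(p | u)) & r): β-rule — branch into ~(t -> ~(p | u))  //  ~r.
          branch 1.1.1 (add ~(t -> ~(p | u))):
            ~(t -> ~(p | u)): α-rule — add t, ~~(p | u).
            ~~(p | u): β-rule — branch into p  //  u.
              branch 1.1.1.1 (add p):
                ○ open, literals {p=T, t=T}.
              branch 1.1.1.2 (add u):
                ○ open, literals {t=T, u=T}.
          branch 1.1.2 (add ~r):
            ○ open, literals {r=F}.
      branch 1.2 (add ~~q):
        ○ open, literals {q=T}.
  branch 2 (add ~(u -> ~~(s & ~u))):
    ~(u -> ~~(s & ~u)): α-rule — add u, ~~~(s & ~u).
    ~~~(s & ~u): drop double negation, giving ~(s & ~u).
    ~(s & ~u): β-rule — branch into ~s  //  ~~u.
      branch 2.1 (add ~s):
        ○ open, literals {s=F, u=T}.
      branch 2.2 (add ~~u):
        ○ open, literals {u=T}.
0 branches closed, 6 open.
An open branch gives a countermodel: p=T, t=T (unmentioned atoms arbitrary); under it the original formula is false.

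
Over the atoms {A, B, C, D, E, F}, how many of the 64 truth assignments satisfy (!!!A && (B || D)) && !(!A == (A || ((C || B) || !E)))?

2

Initial set: {((!!!A && (B || D)) && !(!A == (A || ((C || B) || !E))))}.
((!!!A && (B || D)) && !(!A == (A || ((C || B) || !E)))): α-rule — add (!!!A && (B || D)), !(!A == (A || ((C || B) || !E))).
(!!!A && (B || D)): α-rule — add !!!A, (B || D).
!!!A: drop double negation, giving !A.
!(!A == (A || ((C || B) || !E))): β-rule — branch into !A, !(A || ((C || B) || !E))  //  !!A, (A || ((C || B) || !E)).
  branch 1 (add !A, !(A || ((C || B) || !E))):
    !(A || ((C || B) || !E)): α-rule — add !A, !((C || B) || !E).
    !((C || B) || !E): α-rule — add !(C || B), !!E.
    !(C || B): α-rule — add !C, !B.
    (B || D): β-rule — branch into B  //  D.
      branch 1.1 (add B):
        × closes — contains both B and !B.
      branch 1.2 (add D):
        ○ open, literals {A=false, B=false, C=false, D=true, E=true}.
  branch 2 (add !!A, (A || ((C || B) || !E))):
    × closes — contains both A and !A.
2 branches closed, 1 open.
Each open branch fixes some atoms; the unmentioned ones are free. Counting distinct full assignments: branch {A=false, B=false, C=false, D=true, E=true} (F) contributes 2 new. Total: 2.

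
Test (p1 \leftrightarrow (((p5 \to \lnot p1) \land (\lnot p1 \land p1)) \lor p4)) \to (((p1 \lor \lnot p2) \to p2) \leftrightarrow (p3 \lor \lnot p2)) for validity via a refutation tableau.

Not valid

Assume the negation and expand:
Initial set: {F ((p1 \leftrightarrow (((p5 \to \lnot p1) \land (\lnot p1 \land p1)) \lor p4)) \to (((p1 \lor \lnot p2) \to p2) \leftrightarrow (p3 \lor \lnot p2)))}.
F ((p1 \leftrightarrow (((p5 \to \lnot p1) \land (\lnot p1 \land p1)) \lor p4)) \to (((p1 \lor \lnot p2) \to p2) \leftrightarrow (p3 \lor \lnot p2))): α-rule — add T (p1 \leftrightarrow (((p5 \to \lnot p1) \land (\lnot p1 \land p1)) \lor p4)), F (((p1 \lor \lnot p2) \to p2) \leftrightarrow (p3 \lor \lnot p2)).
T (p1 \leftrightarrow (((p5 \to \lnot p1) \land (\lnot p1 \land p1)) \lor p4)): β-rule — branch into T p1, T (((p5 \to \lnot p1) \land (\lnot p1 \land p1)) \lor p4)  //  F p1, F (((p5 \to \lnot p1) \land (\lnot p1 \land p1)) \lor p4).
  branch 1 (add T p1, T (((p5 \to \lnot p1) \land (\lnot p1 \land p1)) \lor p4)):
    F (((p1 \lor \lnot p2) \to p2) \leftrightarrow (p3 \lor \lnot p2)): β-rule — branch into T ((p1 \lor \lnot p2) \to p2), F (p3 \lor \lnot p2)  //  F ((p1 \lor \lnot p2) \to p2), T (p3 \lor \lnot p2).
      branch 1.1 (add T ((p1 \lor \lnot p2) \to p2), F (p3 \lor \lnot p2)):
        F (p3 \lor \lnot p2): α-rule — add F p3, F \lnot p2.
        T (((p5 \to \lnot p1) \land (\lnot p1 \land p1)) \lor p4): β-rule — branch into T ((p5 \to \lnot p1) \land (\lnot p1 \land p1))  //  T p4.
          branch 1.1.1 (add T ((p5 \to \lnot p1) \land (\lnot p1 \land p1))):
            T ((p5 \to \lnot p1) \land (\lnot p1 \land p1)): α-rule — add T (p5 \to \lnot p1), T (\lnot p1 \land p1).
            T (\lnot p1 \land p1): α-rule — add T \lnot p1, T p1.
            × closes — contains both p1 and \lnot p1.
          branch 1.1.2 (add T p4):
            T ((p1 \lor \lnot p2) \to p2): β-rule — branch into F (p1 \lor \lnot p2)  //  T p2.
              branch 1.1.2.1 (add F (p1 \lor \lnot p2)):
                F (p1 \lor \lnot p2): α-rule — add F p1, F \lnot p2.
                × closes — contains both p1 and \lnot p1.
              branch 1.1.2.2 (add T p2):
                ○ open, literals {p1=1, p2=1, p3=0, p4=1}.
      branch 1.2 (add F ((p1 \lor \lnot p2) \to p2), T (p3 \lor \lnot p2)):
        F ((p1 \lor \lnot p2) \to p2): α-rule — add T (p1 \lor \lnot p2), F p2.
        T (((p5 \to \lnot p1) \land (\lnot p1 \land p1)) \lor p4): β-rule — branch into T ((p5 \to \lnot p1) \land (\lnot p1 \land p1))  //  T p4.
          branch 1.2.1 (add T ((p5 \to \lnot p1) \land (\lnot p1 \land p1))):
            T ((p5 \to \lnot p1) \land (\lnot p1 \land p1)): α-rule — add T (p5 \to \lnot p1), T (\lnot p1 \land p1).
            T (\lnot p1 \land p1): α-rule — add T \lnot p1, T p1.
            × closes — contains both p1 and \lnot p1.
          branch 1.2.2 (add T p4):
            T (p3 \lor \lnot p2): β-rule — branch into T p3  //  T \lnot p2.
              branch 1.2.2.1 (add T p3):
                T (p1 \lor \lnot p2): β-rule — branch into T p1  //  T \lnot p2.
                  branch 1.2.2.1.1 (add T p1):
                    ○ open, literals {p1=1, p2=0, p3=1, p4=1}.
                  branch 1.2.2.1.2 (add T \lnot p2):
                    ○ open, literals {p1=1, p2=0, p3=1, p4=1}.
              branch 1.2.2.2 (add T \lnot p2):
                T (p1 \lor \lnot p2): β-rule — branch into T p1  //  T \lnot p2.
                  branch 1.2.2.2.1 (add T p1):
                    ○ open, literals {p1=1, p2=0, p4=1}.
                  branch 1.2.2.2.2 (add T \lnot p2):
                    ○ open, literals {p1=1, p2=0, p4=1}.
  branch 2 (add F p1, F (((p5 \to \lnot p1) \land (\lnot p1 \land p1)) \lor p4)):
    F (((p5 \to \lnot p1) \land (\lnot p1 \land p1)) \lor p4): α-rule — add F ((p5 \to \lnot p1) \land (\lnot p1 \land p1)), F p4.
    F (((p1 \lor \lnot p2) \to p2) \leftrightarrow (p3 \lor \lnot p2)): β-rule — branch into T ((p1 \lor \lnot p2) \to p2), F (p3 \lor \lnot p2)  //  F ((p1 \lor \lnot p2) \to p2), T (p3 \lor \lnot p2).
      branch 2.1 (add T ((p1 \lor \lnot p2) \to p2), F (p3 \lor \lnot p2)):
        F (p3 \lor \lnot p2): α-rule — add F p3, F \lnot p2.
        F ((p5 \to \lnot p1) \land (\lnot p1 \land p1)): β-rule — branch into F (p5 \to \lnot p1)  //  F (\lnot p1 \land p1).
          branch 2.1.1 (add F (p5 \to \lnot p1)):
            F (p5 \to \lnot p1): α-rule — add T p5, F \lnot p1.
            × closes — contains both p1 and \lnot p1.
          branch 2.1.2 (add F (\lnot p1 \land p1)):
            T ((p1 \lor \lnot p2) \to p2): β-rule — branch into F (p1 \lor \lnot p2)  //  T p2.
              branch 2.1.2.1 (add F (p1 \lor \lnot p2)):
                F (p1 \lor \lnot p2): α-rule — add F p1, F \lnot p2.
                F (\lnot p1 \land p1): β-rule — branch into F \lnot p1  //  F p1.
                  branch 2.1.2.1.1 (add F \lnot p1):
                    × closes — contains both p1 and \lnot p1.
                  branch 2.1.2.1.2 (add F p1):
                    ○ open, literals {p1=0, p2=1, p3=0, p4=0}.
              branch 2.1.2.2 (add T p2):
                F (\lnot p1 \land p1): β-rule — branch into F \lnot p1  //  F p1.
                  branch 2.1.2.2.1 (add F \lnot p1):
                    × closes — contains both p1 and \lnot p1.
                  branch 2.1.2.2.2 (add F p1):
                    ○ open, literals {p1=0, p2=1, p3=0, p4=0}.
      branch 2.2 (add F ((p1 \lor \lnot p2) \to p2), T (p3 \lor \lnot p2)):
        F ((p1 \lor \lnot p2) \to p2): α-rule — add T (p1 \lor \lnot p2), F p2.
        F ((p5 \to \lnot p1) \land (\lnot p1 \land p1)): β-rule — branch into F (p5 \to \lnot p1)  //  F (\lnot p1 \land p1).
          branch 2.2.1 (add F (p5 \to \lnot p1)):
            F (p5 \to \lnot p1): α-rule — add T p5, F \lnot p1.
            × closes — contains both p1 and \lnot p1.
          branch 2.2.2 (add F (\lnot p1 \land p1)):
            T (p3 \lor \lnot p2): β-rule — branch into T p3  //  T \lnot p2.
              branch 2.2.2.1 (add T p3):
                T (p1 \lor \lnot p2): β-rule — branch into T p1  //  T \lnot p2.
                  branch 2.2.2.1.1 (add T p1):
                    × closes — contains both p1 and \lnot p1.
                  branch 2.2.2.1.2 (add T \lnot p2):
                    F (\lnot p1 \land p1): β-rule — branch into F \lnot p1  //  F p1.
                      branch 2.2.2.1.2.1 (add F \lnot p1):
                        × closes — contains both p1 and \lnot p1.
                      branch 2.2.2.1.2.2 (add F p1):
                        ○ open, literals {p1=0, p2=0, p3=1, p4=0}.
              branch 2.2.2.2 (add T \lnot p2):
                T (p1 \lor \lnot p2): β-rule — branch into T p1  //  T \lnot p2.
                  branch 2.2.2.2.1 (add T p1):
                    × closes — contains both p1 and \lnot p1.
                  branch 2.2.2.2.2 (add T \lnot p2):
                    F (\lnot p1 \land p1): β-rule — branch into F \lnot p1  //  F p1.
                      branch 2.2.2.2.2.1 (add F \lnot p1):
                        × closes — contains both p1 and \lnot p1.
                      branch 2.2.2.2.2.2 (add F p1):
                        ○ open, literals {p1=0, p2=0, p4=0}.
11 branches closed, 9 open.
An open branch gives a countermodel: p1=1, p2=1, p3=0, p4=1 (unmentioned atoms arbitrary); under it the original formula is false.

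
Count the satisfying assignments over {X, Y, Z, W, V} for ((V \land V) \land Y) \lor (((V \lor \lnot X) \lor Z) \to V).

Initial set: {(((V \land V) \land Y) \lor (((V \lor \lnot X) \lor Z) \to V))}.
(((V \land V) \land Y) \lor (((V \lor \lnot X) \lor Z) \to V)): β-rule — branch into ((V \land V) \land Y)  //  (((V \lor \lnot X) \lor Z) \to V).
  branch 1 (add ((V \land V) \land Y)):
    ((V \land V) \land Y): α-rule — add (V \land V), Y.
    (V \land V): α-rule — add V, V.
    ○ open, literals {V=T, Y=T}.
  branch 2 (add (((V \lor \lnot X) \lor Z) \to V)):
    (((V \lor \lnot X) \lor Z) \to V): β-rule — branch into \lnot ((V \lor \lnot X) \lor Z)  //  V.
      branch 2.1 (add \lnot ((V \lor \lnot X) \lor Z)):
        \lnot ((V \lor \lnot X) \lor Z): α-rule — add \lnot (V \lor \lnot X), \lnot Z.
        \lnot (V \lor \lnot X): α-rule — add \lnot V, \lnot \lnot X.
        ○ open, literals {V=F, X=T, Z=F}.
      branch 2.2 (add V):
        ○ open, literals {V=T}.
0 branches closed, 3 open.
Each open branch fixes some atoms; the unmentioned ones are free. Counting distinct full assignments: branch {V=T, Y=T} (X, Z, W) contributes 8 new; branch {V=F, X=T, Z=F} (Y, W) contributes 4 new; branch {V=T} (X, Y, Z, W) contributes 8 new. Total: 20.

20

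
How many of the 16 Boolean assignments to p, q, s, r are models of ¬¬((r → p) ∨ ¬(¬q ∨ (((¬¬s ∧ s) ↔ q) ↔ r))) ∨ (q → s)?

Initial set: {(¬¬((r → p) ∨ ¬(¬q ∨ (((¬¬s ∧ s) ↔ q) ↔ r))) ∨ (q → s))}.
(¬¬((r → p) ∨ ¬(¬q ∨ (((¬¬s ∧ s) ↔ q) ↔ r))) ∨ (q → s)): β-rule — branch into ¬¬((r → p) ∨ ¬(¬q ∨ (((¬¬s ∧ s) ↔ q) ↔ r)))  //  (q → s).
  branch 1 (add ¬¬((r → p) ∨ ¬(¬q ∨ (((¬¬s ∧ s) ↔ q) ↔ r)))):
    ¬¬((r → p) ∨ ¬(¬q ∨ (((¬¬s ∧ s) ↔ q) ↔ r))): drop double negation, giving ((r → p) ∨ ¬(¬q ∨ (((¬¬s ∧ s) ↔ q) ↔ r))).
    ((r → p) ∨ ¬(¬q ∨ (((¬¬s ∧ s) ↔ q) ↔ r))): β-rule — branch into (r → p)  //  ¬(¬q ∨ (((¬¬s ∧ s) ↔ q) ↔ r)).
      branch 1.1 (add (r → p)):
        (r → p): β-rule — branch into ¬r  //  p.
          branch 1.1.1 (add ¬r):
            ○ open, literals {r=false}.
          branch 1.1.2 (add p):
            ○ open, literals {p=true}.
      branch 1.2 (add ¬(¬q ∨ (((¬¬s ∧ s) ↔ q) ↔ r))):
        ¬(¬q ∨ (((¬¬s ∧ s) ↔ q) ↔ r)): α-rule — add ¬¬q, ¬(((¬¬s ∧ s) ↔ q) ↔ r).
        ¬(((¬¬s ∧ s) ↔ q) ↔ r): β-rule — branch into ((¬¬s ∧ s) ↔ q), ¬r  //  ¬((¬¬s ∧ s) ↔ q), r.
          branch 1.2.1 (add ((¬¬s ∧ s) ↔ q), ¬r):
            ((¬¬s ∧ s) ↔ q): β-rule — branch into (¬¬s ∧ s), q  //  ¬(¬¬s ∧ s), ¬q.
              branch 1.2.1.1 (add (¬¬s ∧ s), q):
                (¬¬s ∧ s): α-rule — add ¬¬s, s.
                ¬¬s: drop double negation, giving s.
                ○ open, literals {q=true, r=false, s=true}.
              branch 1.2.1.2 (add ¬(¬¬s ∧ s), ¬q):
                × closes — contains both q and ¬q.
          branch 1.2.2 (add ¬((¬¬s ∧ s) ↔ q), r):
            ¬((¬¬s ∧ s) ↔ q): β-rule — branch into (¬¬s ∧ s), ¬q  //  ¬(¬¬s ∧ s), q.
              branch 1.2.2.1 (add (¬¬s ∧ s), ¬q):
                × closes — contains both q and ¬q.
              branch 1.2.2.2 (add ¬(¬¬s ∧ s), q):
                ¬(¬¬s ∧ s): β-rule — branch into ¬¬¬s  //  ¬s.
                  branch 1.2.2.2.1 (add ¬¬¬s):
                    ¬¬¬s: drop double negation, giving ¬s.
                    ○ open, literals {q=true, r=true, s=false}.
                  branch 1.2.2.2.2 (add ¬s):
                    ○ open, literals {q=true, r=true, s=false}.
  branch 2 (add (q → s)):
    (q → s): β-rule — branch into ¬q  //  s.
      branch 2.1 (add ¬q):
        ○ open, literals {q=false}.
      branch 2.2 (add s):
        ○ open, literals {s=true}.
2 branches closed, 7 open.
Each open branch fixes some atoms; the unmentioned ones are free. Counting distinct full assignments: branch {r=false} (p, q, s) contributes 8 new; branch {p=true} (q, s, r) contributes 4 new; branch {q=true, r=false, s=true} (p) contributes 0 new; branch {q=true, r=true, s=false} (p) contributes 1 new; branch {q=true, r=true, s=false} (p) contributes 0 new; branch {q=false} (p, s, r) contributes 2 new; branch {s=true} (p, q, r) contributes 1 new. Total: 16.

16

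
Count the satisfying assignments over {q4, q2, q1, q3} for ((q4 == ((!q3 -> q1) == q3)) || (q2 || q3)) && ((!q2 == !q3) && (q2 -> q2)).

6

Initial set: {(((q4 == ((!q3 -> q1) == q3)) || (q2 || q3)) && ((!q2 == !q3) && (q2 -> q2)))}.
(((q4 == ((!q3 -> q1) == q3)) || (q2 || q3)) && ((!q2 == !q3) && (q2 -> q2))): α-rule — add ((q4 == ((!q3 -> q1) == q3)) || (q2 || q3)), ((!q2 == !q3) && (q2 -> q2)).
((!q2 == !q3) && (q2 -> q2)): α-rule — add (!q2 == !q3), (q2 -> q2).
((q4 == ((!q3 -> q1) == q3)) || (q2 || q3)): β-rule — branch into (q4 == ((!q3 -> q1) == q3))  //  (q2 || q3).
  branch 1 (add (q4 == ((!q3 -> q1) == q3))):
    (!q2 == !q3): β-rule — branch into !q2, !q3  //  !!q2, !!q3.
      branch 1.1 (add !q2, !q3):
        (q2 -> q2): β-rule — branch into !q2  //  q2.
          branch 1.1.1 (add !q2):
            (q4 == ((!q3 -> q1) == q3)): β-rule — branch into q4, ((!q3 -> q1) == q3)  //  !q4, !((!q3 -> q1) == q3).
              branch 1.1.1.1 (add q4, ((!q3 -> q1) == q3)):
                ((!q3 -> q1) == q3): β-rule — branch into (!q3 -> q1), q3  //  !(!q3 -> q1), !q3.
                  branch 1.1.1.1.1 (add (!q3 -> q1), q3):
                    × closes — contains both q3 and !q3.
                  branch 1.1.1.1.2 (add !(!q3 -> q1), !q3):
                    !(!q3 -> q1): α-rule — add !q3, !q1.
                    ○ open, literals {q1=0, q2=0, q3=0, q4=1}.
              branch 1.1.1.2 (add !q4, !((!q3 -> q1) == q3)):
                !((!q3 -> q1) == q3): β-rule — branch into (!q3 -> q1), !q3  //  !(!q3 -> q1), q3.
                  branch 1.1.1.2.1 (add (!q3 -> q1), !q3):
                    (!q3 -> q1): β-rule — branch into !!q3  //  q1.
                      branch 1.1.1.2.1.1 (add !!q3):
                        × closes — contains both q3 and !q3.
                      branch 1.1.1.2.1.2 (add q1):
                        ○ open, literals {q1=1, q2=0, q3=0, q4=0}.
                  branch 1.1.1.2.2 (add !(!q3 -> q1), q3):
                    × closes — contains both q3 and !q3.
          branch 1.1.2 (add q2):
            × closes — contains both q2 and !q2.
      branch 1.2 (add !!q2, !!q3):
        (q2 -> q2): β-rule — branch into !q2  //  q2.
          branch 1.2.1 (add !q2):
            × closes — contains both q2 and !q2.
          branch 1.2.2 (add q2):
            (q4 == ((!q3 -> q1) == q3)): β-rule — branch into q4, ((!q3 -> q1) == q3)  //  !q4, !((!q3 -> q1) == q3).
              branch 1.2.2.1 (add q4, ((!q3 -> q1) == q3)):
                ((!q3 -> q1) == q3): β-rule — branch into (!q3 -> q1), q3  //  !(!q3 -> q1), !q3.
                  branch 1.2.2.1.1 (add (!q3 -> q1), q3):
                    (!q3 -> q1): β-rule — branch into !!q3  //  q1.
                      branch 1.2.2.1.1.1 (add !!q3):
                        ○ open, literals {q2=1, q3=1, q4=1}.
                      branch 1.2.2.1.1.2 (add q1):
                        ○ open, literals {q1=1, q2=1, q3=1, q4=1}.
                  branch 1.2.2.1.2 (add !(!q3 -> q1), !q3):
                    × closes — contains both q3 and !q3.
              branch 1.2.2.2 (add !q4, !((!q3 -> q1) == q3)):
                !((!q3 -> q1) == q3): β-rule — branch into (!q3 -> q1), !q3  //  !(!q3 -> q1), q3.
                  branch 1.2.2.2.1 (add (!q3 -> q1), !q3):
                    × closes — contains both q3 and !q3.
                  branch 1.2.2.2.2 (add !(!q3 -> q1), q3):
                    !(!q3 -> q1): α-rule — add !q3, !q1.
                    × closes — contains both q3 and !q3.
  branch 2 (add (q2 || q3)):
    (!q2 == !q3): β-rule — branch into !q2, !q3  //  !!q2, !!q3.
      branch 2.1 (add !q2, !q3):
        (q2 -> q2): β-rule — branch into !q2  //  q2.
          branch 2.1.1 (add !q2):
            (q2 || q3): β-rule — branch into q2  //  q3.
              branch 2.1.1.1 (add q2):
                × closes — contains both q2 and !q2.
              branch 2.1.1.2 (add q3):
                × closes — contains both q3 and !q3.
          branch 2.1.2 (add q2):
            × closes — contains both q2 and !q2.
      branch 2.2 (add !!q2, !!q3):
        (q2 -> q2): β-rule — branch into !q2  //  q2.
          branch 2.2.1 (add !q2):
            × closes — contains both q2 and !q2.
          branch 2.2.2 (add q2):
            (q2 || q3): β-rule — branch into q2  //  q3.
              branch 2.2.2.1 (add q2):
                ○ open, literals {q2=1, q3=1}.
              branch 2.2.2.2 (add q3):
                ○ open, literals {q2=1, q3=1}.
12 branches closed, 6 open.
Each open branch fixes some atoms; the unmentioned ones are free. Counting distinct full assignments: branch {q1=0, q2=0, q3=0, q4=1} (none free) contributes 1 new; branch {q1=1, q2=0, q3=0, q4=0} (none free) contributes 1 new; branch {q2=1, q3=1, q4=1} (q1) contributes 2 new; branch {q1=1, q2=1, q3=1, q4=1} (none free) contributes 0 new; branch {q2=1, q3=1} (q4, q1) contributes 2 new; branch {q2=1, q3=1} (q4, q1) contributes 0 new. Total: 6.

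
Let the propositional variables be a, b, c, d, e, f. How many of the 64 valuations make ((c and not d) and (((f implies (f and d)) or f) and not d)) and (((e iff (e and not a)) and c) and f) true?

6

Initial set: {(((c and not d) and (((f implies (f and d)) or f) and not d)) and (((e iff (e and not a)) and c) and f))}.
(((c and not d) and (((f implies (f and d)) or f) and not d)) and (((e iff (e and not a)) and c) and f)): α-rule — add ((c and not d) and (((f implies (f and d)) or f) and not d)), (((e iff (e and not a)) and c) and f).
((c and not d) and (((f implies (f and d)) or f) and not d)): α-rule — add (c and not d), (((f implies (f and d)) or f) and not d).
(((e iff (e and not a)) and c) and f): α-rule — add ((e iff (e and not a)) and c), f.
(c and not d): α-rule — add c, not d.
(((f implies (f and d)) or f) and not d): α-rule — add ((f implies (f and d)) or f), not d.
((e iff (e and not a)) and c): α-rule — add (e iff (e and not a)), c.
((f implies (f and d)) or f): β-rule — branch into (f implies (f and d))  //  f.
  branch 1 (add (f implies (f and d))):
    (e iff (e and not a)): β-rule — branch into e, (e and not a)  //  not e, not (e and not a).
      branch 1.1 (add e, (e and not a)):
        (e and not a): α-rule — add e, not a.
        (f implies (f and d)): β-rule — branch into not f  //  (f and d).
          branch 1.1.1 (add not f):
            × closes — contains both f and not f.
          branch 1.1.2 (add (f and d)):
            (f and d): α-rule — add f, d.
            × closes — contains both d and not d.
      branch 1.2 (add not e, not (e and not a)):
        (f implies (f and d)): β-rule — branch into not f  //  (f and d).
          branch 1.2.1 (add not f):
            × closes — contains both f and not f.
          branch 1.2.2 (add (f and d)):
            (f and d): α-rule — add f, d.
            × closes — contains both d and not d.
  branch 2 (add f):
    (e iff (e and not a)): β-rule — branch into e, (e and not a)  //  not e, not (e and not a).
      branch 2.1 (add e, (e and not a)):
        (e and not a): α-rule — add e, not a.
        ○ open, literals {a=0, c=1, d=0, e=1, f=1}.
      branch 2.2 (add not e, not (e and not a)):
        not (e and not a): β-rule — branch into not e  //  not not a.
          branch 2.2.1 (add not e):
            ○ open, literals {c=1, d=0, e=0, f=1}.
          branch 2.2.2 (add not not a):
            ○ open, literals {a=1, c=1, d=0, e=0, f=1}.
4 branches closed, 3 open.
Each open branch fixes some atoms; the unmentioned ones are free. Counting distinct full assignments: branch {a=0, c=1, d=0, e=1, f=1} (b) contributes 2 new; branch {c=1, d=0, e=0, f=1} (a, b) contributes 4 new; branch {a=1, c=1, d=0, e=0, f=1} (b) contributes 0 new. Total: 6.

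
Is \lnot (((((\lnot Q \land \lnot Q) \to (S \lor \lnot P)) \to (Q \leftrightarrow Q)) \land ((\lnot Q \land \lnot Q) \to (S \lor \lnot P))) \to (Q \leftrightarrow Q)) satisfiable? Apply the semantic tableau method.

Initial set: {\lnot (((((\lnot Q \land \lnot Q) \to (S \lor \lnot P)) \to (Q \leftrightarrow Q)) \land ((\lnot Q \land \lnot Q) \to (S \lor \lnot P))) \to (Q \leftrightarrow Q))}.
\lnot (((((\lnot Q \land \lnot Q) \to (S \lor \lnot P)) \to (Q \leftrightarrow Q)) \land ((\lnot Q \land \lnot Q) \to (S \lor \lnot P))) \to (Q \leftrightarrow Q)): α-rule — add ((((\lnot Q \land \lnot Q) \to (S \lor \lnot P)) \to (Q \leftrightarrow Q)) \land ((\lnot Q \land \lnot Q) \to (S \lor \lnot P))), \lnot (Q \leftrightarrow Q).
((((\lnot Q \land \lnot Q) \to (S \lor \lnot P)) \to (Q \leftrightarrow Q)) \land ((\lnot Q \land \lnot Q) \to (S \lor \lnot P))): α-rule — add (((\lnot Q \land \lnot Q) \to (S \lor \lnot P)) \to (Q \leftrightarrow Q)), ((\lnot Q \land \lnot Q) \to (S \lor \lnot P)).
\lnot (Q \leftrightarrow Q): β-rule — branch into Q, \lnot Q  //  \lnot Q, Q.
  branch 1 (add Q, \lnot Q):
    × closes — contains both Q and \lnot Q.
  branch 2 (add \lnot Q, Q):
    × closes — contains both Q and \lnot Q.
All 2 branches close.
Every branch closed; the formula is unsatisfiable.

Unsatisfiable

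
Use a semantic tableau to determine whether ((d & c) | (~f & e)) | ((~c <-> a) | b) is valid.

Assume the negation and expand:
Initial set: {~(((d & c) | (~f & e)) | ((~c <-> a) | b))}.
~(((d & c) | (~f & e)) | ((~c <-> a) | b)): α-rule — add ~((d & c) | (~f & e)), ~((~c <-> a) | b).
~((d & c) | (~f & e)): α-rule — add ~(d & c), ~(~f & e).
~((~c <-> a) | b): α-rule — add ~(~c <-> a), ~b.
~(d & c): β-rule — branch into ~d  //  ~c.
  branch 1 (add ~d):
    ~(~f & e): β-rule — branch into ~~f  //  ~e.
      branch 1.1 (add ~~f):
        ~(~c <-> a): β-rule — branch into ~c, ~a  //  ~~c, a.
          branch 1.1.1 (add ~c, ~a):
            ○ open, literals {a=F, b=F, c=F, d=F, f=T}.
          branch 1.1.2 (add ~~c, a):
            ○ open, literals {a=T, b=F, c=T, d=F, f=T}.
      branch 1.2 (add ~e):
        ~(~c <-> a): β-rule — branch into ~c, ~a  //  ~~c, a.
          branch 1.2.1 (add ~c, ~a):
            ○ open, literals {a=F, b=F, c=F, d=F, e=F}.
          branch 1.2.2 (add ~~c, a):
            ○ open, literals {a=T, b=F, c=T, d=F, e=F}.
  branch 2 (add ~c):
    ~(~f & e): β-rule — branch into ~~f  //  ~e.
      branch 2.1 (add ~~f):
        ~(~c <-> a): β-rule — branch into ~c, ~a  //  ~~c, a.
          branch 2.1.1 (add ~c, ~a):
            ○ open, literals {a=F, b=F, c=F, f=T}.
          branch 2.1.2 (add ~~c, a):
            × closes — contains both c and ~c.
      branch 2.2 (add ~e):
        ~(~c <-> a): β-rule — branch into ~c, ~a  //  ~~c, a.
          branch 2.2.1 (add ~c, ~a):
            ○ open, literals {a=F, b=F, c=F, e=F}.
          branch 2.2.2 (add ~~c, a):
            × closes — contains both c and ~c.
2 branches closed, 6 open.
An open branch gives a countermodel: a=F, b=F, c=F, d=F, f=T (unmentioned atoms arbitrary); under it the original formula is false.

Not valid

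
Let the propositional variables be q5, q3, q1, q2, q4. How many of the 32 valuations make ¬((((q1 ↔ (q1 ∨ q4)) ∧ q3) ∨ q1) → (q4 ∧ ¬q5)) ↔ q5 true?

20

Initial set: {T (¬((((q1 ↔ (q1 ∨ q4)) ∧ q3) ∨ q1) → (q4 ∧ ¬q5)) ↔ q5)}.
T (¬((((q1 ↔ (q1 ∨ q4)) ∧ q3) ∨ q1) → (q4 ∧ ¬q5)) ↔ q5): β-rule — branch into T ¬((((q1 ↔ (q1 ∨ q4)) ∧ q3) ∨ q1) → (q4 ∧ ¬q5)), T q5  //  F ¬((((q1 ↔ (q1 ∨ q4)) ∧ q3) ∨ q1) → (q4 ∧ ¬q5)), F q5.
  branch 1 (add T ¬((((q1 ↔ (q1 ∨ q4)) ∧ q3) ∨ q1) → (q4 ∧ ¬q5)), T q5):
    T ¬((((q1 ↔ (q1 ∨ q4)) ∧ q3) ∨ q1) → (q4 ∧ ¬q5)): α-rule — add T (((q1 ↔ (q1 ∨ q4)) ∧ q3) ∨ q1), F (q4 ∧ ¬q5).
    T (((q1 ↔ (q1 ∨ q4)) ∧ q3) ∨ q1): β-rule — branch into T ((q1 ↔ (q1 ∨ q4)) ∧ q3)  //  T q1.
      branch 1.1 (add T ((q1 ↔ (q1 ∨ q4)) ∧ q3)):
        T ((q1 ↔ (q1 ∨ q4)) ∧ q3): α-rule — add T (q1 ↔ (q1 ∨ q4)), T q3.
        F (q4 ∧ ¬q5): β-rule — branch into F q4  //  F ¬q5.
          branch 1.1.1 (add F q4):
            T (q1 ↔ (q1 ∨ q4)): β-rule — branch into T q1, T (q1 ∨ q4)  //  F q1, F (q1 ∨ q4).
              branch 1.1.1.1 (add T q1, T (q1 ∨ q4)):
                T (q1 ∨ q4): β-rule — branch into T q1  //  T q4.
                  branch 1.1.1.1.1 (add T q1):
                    ○ open, literals {q1=T, q3=T, q4=F, q5=T}.
                  branch 1.1.1.1.2 (add T q4):
                    × closes — contains both q4 and ¬q4.
              branch 1.1.1.2 (add F q1, F (q1 ∨ q4)):
                F (q1 ∨ q4): α-rule — add F q1, F q4.
                ○ open, literals {q1=F, q3=T, q4=F, q5=T}.
          branch 1.1.2 (add F ¬q5):
            T (q1 ↔ (q1 ∨ q4)): β-rule — branch into T q1, T (q1 ∨ q4)  //  F q1, F (q1 ∨ q4).
              branch 1.1.2.1 (add T q1, T (q1 ∨ q4)):
                T (q1 ∨ q4): β-rule — branch into T q1  //  T q4.
                  branch 1.1.2.1.1 (add T q1):
                    ○ open, literals {q1=T, q3=T, q5=T}.
                  branch 1.1.2.1.2 (add T q4):
                    ○ open, literals {q1=T, q3=T, q4=T, q5=T}.
              branch 1.1.2.2 (add F q1, F (q1 ∨ q4)):
                F (q1 ∨ q4): α-rule — add F q1, F q4.
                ○ open, literals {q1=F, q3=T, q4=F, q5=T}.
      branch 1.2 (add T q1):
        F (q4 ∧ ¬q5): β-rule — branch into F q4  //  F ¬q5.
          branch 1.2.1 (add F q4):
            ○ open, literals {q1=T, q4=F, q5=T}.
          branch 1.2.2 (add F ¬q5):
            ○ open, literals {q1=T, q5=T}.
  branch 2 (add F ¬((((q1 ↔ (q1 ∨ q4)) ∧ q3) ∨ q1) → (q4 ∧ ¬q5)), F q5):
    F ¬((((q1 ↔ (q1 ∨ q4)) ∧ q3) ∨ q1) → (q4 ∧ ¬q5)): β-rule — branch into F (((q1 ↔ (q1 ∨ q4)) ∧ q3) ∨ q1)  //  T (q4 ∧ ¬q5).
      branch 2.1 (add F (((q1 ↔ (q1 ∨ q4)) ∧ q3) ∨ q1)):
        F (((q1 ↔ (q1 ∨ q4)) ∧ q3) ∨ q1): α-rule — add F ((q1 ↔ (q1 ∨ q4)) ∧ q3), F q1.
        F ((q1 ↔ (q1 ∨ q4)) ∧ q3): β-rule — branch into F (q1 ↔ (q1 ∨ q4))  //  F q3.
          branch 2.1.1 (add F (q1 ↔ (q1 ∨ q4))):
            F (q1 ↔ (q1 ∨ q4)): β-rule — branch into T q1, F (q1 ∨ q4)  //  F q1, T (q1 ∨ q4).
              branch 2.1.1.1 (add T q1, F (q1 ∨ q4)):
                × closes — contains both q1 and ¬q1.
              branch 2.1.1.2 (add F q1, T (q1 ∨ q4)):
                T (q1 ∨ q4): β-rule — branch into T q1  //  T q4.
                  branch 2.1.1.2.1 (add T q1):
                    × closes — contains both q1 and ¬q1.
                  branch 2.1.1.2.2 (add T q4):
                    ○ open, literals {q1=F, q4=T, q5=F}.
          branch 2.1.2 (add F q3):
            ○ open, literals {q1=F, q3=F, q5=F}.
      branch 2.2 (add T (q4 ∧ ¬q5)):
        T (q4 ∧ ¬q5): α-rule — add T q4, T ¬q5.
        ○ open, literals {q4=T, q5=F}.
3 branches closed, 10 open.
Each open branch fixes some atoms; the unmentioned ones are free. Counting distinct full assignments: branch {q1=T, q3=T, q4=F, q5=T} (q2) contributes 2 new; branch {q1=F, q3=T, q4=F, q5=T} (q2) contributes 2 new; branch {q1=T, q3=T, q5=T} (q2, q4) contributes 2 new; branch {q1=T, q3=T, q4=T, q5=T} (q2) contributes 0 new; branch {q1=F, q3=T, q4=F, q5=T} (q2) contributes 0 new; branch {q1=T, q4=F, q5=T} (q3, q2) contributes 2 new; branch {q1=T, q5=T} (q3, q2, q4) contributes 2 new; branch {q1=F, q4=T, q5=F} (q3, q2) contributes 4 new; branch {q1=F, q3=F, q5=F} (q2, q4) contributes 2 new; branch {q4=T, q5=F} (q3, q1, q2) contributes 4 new. Total: 20.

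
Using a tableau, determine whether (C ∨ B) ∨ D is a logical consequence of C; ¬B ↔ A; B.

Yes

Initial set: {T C; T (¬B ↔ A); T B; F ((C ∨ B) ∨ D)}.
F ((C ∨ B) ∨ D): α-rule — add F (C ∨ B), F D.
F (C ∨ B): α-rule — add F C, F B.
× closes — contains both C and ¬C.
All 1 branch closes.
Every branch closed, so the premises entail the conclusion.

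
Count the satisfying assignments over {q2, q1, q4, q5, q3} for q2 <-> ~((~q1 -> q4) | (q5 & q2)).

Initial set: {T (q2 <-> ~((~q1 -> q4) | (q5 & q2)))}.
T (q2 <-> ~((~q1 -> q4) | (q5 & q2))): β-rule — branch into T q2, T ~((~q1 -> q4) | (q5 & q2))  //  F q2, F ~((~q1 -> q4) | (q5 & q2)).
  branch 1 (add T q2, T ~((~q1 -> q4) | (q5 & q2))):
    T ~((~q1 -> q4) | (q5 & q2)): α-rule — add F (~q1 -> q4), F (q5 & q2).
    F (~q1 -> q4): α-rule — add T ~q1, F q4.
    F (q5 & q2): β-rule — branch into F q5  //  F q2.
      branch 1.1 (add F q5):
        ○ open, literals {q1=false, q2=true, q4=false, q5=false}.
      branch 1.2 (add F q2):
        × closes — contains both q2 and ~q2.
  branch 2 (add F q2, F ~((~q1 -> q4) | (q5 & q2))):
    F ~((~q1 -> q4) | (q5 & q2)): β-rule — branch into T (~q1 -> q4)  //  T (q5 & q2).
      branch 2.1 (add T (~q1 -> q4)):
        T (~q1 -> q4): β-rule — branch into F ~q1  //  T q4.
          branch 2.1.1 (add F ~q1):
            ○ open, literals {q1=true, q2=false}.
          branch 2.1.2 (add T q4):
            ○ open, literals {q2=false, q4=true}.
      branch 2.2 (add T (q5 & q2)):
        T (q5 & q2): α-rule — add T q5, T q2.
        × closes — contains both q2 and ~q2.
2 branches closed, 3 open.
Each open branch fixes some atoms; the unmentioned ones are free. Counting distinct full assignments: branch {q1=false, q2=true, q4=false, q5=false} (q3) contributes 2 new; branch {q1=true, q2=false} (q4, q5, q3) contributes 8 new; branch {q2=false, q4=true} (q1, q5, q3) contributes 4 new. Total: 14.

14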